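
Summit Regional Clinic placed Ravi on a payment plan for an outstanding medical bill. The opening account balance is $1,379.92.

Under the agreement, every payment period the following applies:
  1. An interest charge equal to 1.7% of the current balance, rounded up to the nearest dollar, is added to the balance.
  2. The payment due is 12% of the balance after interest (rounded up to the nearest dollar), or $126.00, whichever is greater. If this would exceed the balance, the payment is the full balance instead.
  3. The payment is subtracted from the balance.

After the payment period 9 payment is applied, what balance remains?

$308.92

Payment period 1: $1,379.92 +$24.00 interest = $1,403.92; pay $169.00 → $1,234.92
Payment period 2: $1,234.92 +$21.00 interest = $1,255.92; pay $151.00 → $1,104.92
Payment period 3: $1,104.92 +$19.00 interest = $1,123.92; pay $135.00 → $988.92
Payment period 4: $988.92 +$17.00 interest = $1,005.92; pay $126.00 → $879.92
Payment period 5: $879.92 +$15.00 interest = $894.92; pay $126.00 → $768.92
Payment period 6: $768.92 +$14.00 interest = $782.92; pay $126.00 → $656.92
Payment period 7: $656.92 +$12.00 interest = $668.92; pay $126.00 → $542.92
Payment period 8: $542.92 +$10.00 interest = $552.92; pay $126.00 → $426.92
Payment period 9: $426.92 +$8.00 interest = $434.92; pay $126.00 → $308.92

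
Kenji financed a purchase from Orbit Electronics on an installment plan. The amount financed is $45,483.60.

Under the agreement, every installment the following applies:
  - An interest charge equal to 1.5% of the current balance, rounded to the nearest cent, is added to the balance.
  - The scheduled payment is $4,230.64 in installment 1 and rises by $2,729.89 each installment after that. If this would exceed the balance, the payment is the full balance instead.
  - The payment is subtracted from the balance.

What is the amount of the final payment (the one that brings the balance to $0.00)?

Installment 1: opening $45,483.60; interest $682.25 → $46,165.85; payment $4,230.64; balance $41,935.21
Installment 2: opening $41,935.21; interest $629.03 → $42,564.24; payment $6,960.53; balance $35,603.71
Installment 3: opening $35,603.71; interest $534.06 → $36,137.77; payment $9,690.42; balance $26,447.35
Installment 4: opening $26,447.35; interest $396.71 → $26,844.06; payment $12,420.31; balance $14,423.75
Installment 5: opening $14,423.75; interest $216.36 → $14,640.11; payment $14,640.11; balance $0.00

$14,640.11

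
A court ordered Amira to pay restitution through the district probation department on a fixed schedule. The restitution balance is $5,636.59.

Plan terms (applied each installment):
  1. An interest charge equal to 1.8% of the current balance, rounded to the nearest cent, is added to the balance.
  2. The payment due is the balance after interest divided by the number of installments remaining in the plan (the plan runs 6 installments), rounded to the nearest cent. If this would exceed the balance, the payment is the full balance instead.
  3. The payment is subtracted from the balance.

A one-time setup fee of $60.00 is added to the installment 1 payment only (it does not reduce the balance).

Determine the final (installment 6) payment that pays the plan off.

$1,045.57

Installment 1: opening $5,636.59; interest $101.46 → $5,738.05; payment $956.34 (+ $60.00 fee); balance $4,781.71
Installment 2: opening $4,781.71; interest $86.07 → $4,867.78; payment $973.56; balance $3,894.22
Installment 3: opening $3,894.22; interest $70.10 → $3,964.32; payment $991.08; balance $2,973.24
Installment 4: opening $2,973.24; interest $53.52 → $3,026.76; payment $1,008.92; balance $2,017.84
Installment 5: opening $2,017.84; interest $36.32 → $2,054.16; payment $1,027.08; balance $1,027.08
Installment 6: opening $1,027.08; interest $18.49 → $1,045.57; payment $1,045.57; balance $0.00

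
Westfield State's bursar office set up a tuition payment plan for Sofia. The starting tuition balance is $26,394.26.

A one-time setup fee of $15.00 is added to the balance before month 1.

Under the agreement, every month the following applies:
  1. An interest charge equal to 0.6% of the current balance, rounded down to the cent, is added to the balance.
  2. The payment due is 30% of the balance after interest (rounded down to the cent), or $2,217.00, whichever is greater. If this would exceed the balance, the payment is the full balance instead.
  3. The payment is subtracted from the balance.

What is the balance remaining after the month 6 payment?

Month 1: $26,409.26 +$158.45 interest = $26,567.71; pay $7,970.31 → $18,597.40
Month 2: $18,597.40 +$111.58 interest = $18,708.98; pay $5,612.69 → $13,096.29
Month 3: $13,096.29 +$78.57 interest = $13,174.86; pay $3,952.45 → $9,222.41
Month 4: $9,222.41 +$55.33 interest = $9,277.74; pay $2,783.32 → $6,494.42
Month 5: $6,494.42 +$38.96 interest = $6,533.38; pay $2,217.00 → $4,316.38
Month 6: $4,316.38 +$25.89 interest = $4,342.27; pay $2,217.00 → $2,125.27

$2,125.27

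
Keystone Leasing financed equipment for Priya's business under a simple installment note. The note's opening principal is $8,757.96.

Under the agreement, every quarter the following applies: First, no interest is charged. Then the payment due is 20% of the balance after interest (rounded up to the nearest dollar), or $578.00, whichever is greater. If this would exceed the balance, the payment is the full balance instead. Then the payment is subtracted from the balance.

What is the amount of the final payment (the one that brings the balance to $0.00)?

$555.96

# | Opening | Payment | End bal
1 | $8,757.96 | $1,752.00 | $7,005.96
2 | $7,005.96 | $1,402.00 | $5,603.96
3 | $5,603.96 | $1,121.00 | $4,482.96
4 | $4,482.96 | $897.00 | $3,585.96
5 | $3,585.96 | $718.00 | $2,867.96
6 | $2,867.96 | $578.00 | $2,289.96
7 | $2,289.96 | $578.00 | $1,711.96
8 | $1,711.96 | $578.00 | $1,133.96
9 | $1,133.96 | $578.00 | $555.96
10 | $555.96 | $555.96 | $0.00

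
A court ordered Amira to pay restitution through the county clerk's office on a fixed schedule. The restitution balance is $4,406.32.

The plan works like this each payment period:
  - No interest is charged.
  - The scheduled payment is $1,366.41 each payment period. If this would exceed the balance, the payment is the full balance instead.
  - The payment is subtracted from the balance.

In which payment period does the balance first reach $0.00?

Payment period 1: $4,406.32 − $1,366.41 → $3,039.91
Payment period 2: $3,039.91 − $1,366.41 → $1,673.50
Payment period 3: $1,673.50 − $1,366.41 → $307.09
Payment period 4: $307.09 − $307.09 → $0.00
Balance reaches $0.00 in payment period 4.

4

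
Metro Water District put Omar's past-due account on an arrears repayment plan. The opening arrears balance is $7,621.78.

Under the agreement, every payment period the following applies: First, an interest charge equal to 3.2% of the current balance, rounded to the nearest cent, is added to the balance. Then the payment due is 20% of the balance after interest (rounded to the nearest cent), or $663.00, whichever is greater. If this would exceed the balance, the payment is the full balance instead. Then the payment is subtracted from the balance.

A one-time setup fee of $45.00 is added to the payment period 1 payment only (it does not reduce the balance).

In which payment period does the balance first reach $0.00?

10

Payment period 1: opening $7,621.78; interest $243.90 → $7,865.68; payment $1,573.14 (+ $45.00 fee); balance $6,292.54
Payment period 2: opening $6,292.54; interest $201.36 → $6,493.90; payment $1,298.78; balance $5,195.12
Payment period 3: opening $5,195.12; interest $166.24 → $5,361.36; payment $1,072.27; balance $4,289.09
Payment period 4: opening $4,289.09; interest $137.25 → $4,426.34; payment $885.27; balance $3,541.07
Payment period 5: opening $3,541.07; interest $113.31 → $3,654.38; payment $730.88; balance $2,923.50
Payment period 6: opening $2,923.50; interest $93.55 → $3,017.05; payment $663.00; balance $2,354.05
Payment period 7: opening $2,354.05; interest $75.33 → $2,429.38; payment $663.00; balance $1,766.38
Payment period 8: opening $1,766.38; interest $56.52 → $1,822.90; payment $663.00; balance $1,159.90
Payment period 9: opening $1,159.90; interest $37.12 → $1,197.02; payment $663.00; balance $534.02
Payment period 10: opening $534.02; interest $17.09 → $551.11; payment $551.11; balance $0.00
Balance reaches $0.00 in payment period 10.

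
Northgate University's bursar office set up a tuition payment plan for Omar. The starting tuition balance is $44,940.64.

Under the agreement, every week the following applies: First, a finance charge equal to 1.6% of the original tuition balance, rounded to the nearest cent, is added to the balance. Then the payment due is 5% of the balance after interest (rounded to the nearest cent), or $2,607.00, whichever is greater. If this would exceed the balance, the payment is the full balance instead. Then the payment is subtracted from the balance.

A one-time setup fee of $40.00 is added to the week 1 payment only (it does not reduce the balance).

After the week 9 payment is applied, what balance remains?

$27,949.09

Week 1: $44,940.64 +$719.05 interest = $45,659.69; pay $2,607.00 (+ $40.00 fee) → $43,052.69
Week 2: $43,052.69 +$719.05 interest = $43,771.74; pay $2,607.00 → $41,164.74
Week 3: $41,164.74 +$719.05 interest = $41,883.79; pay $2,607.00 → $39,276.79
Week 4: $39,276.79 +$719.05 interest = $39,995.84; pay $2,607.00 → $37,388.84
Week 5: $37,388.84 +$719.05 interest = $38,107.89; pay $2,607.00 → $35,500.89
Week 6: $35,500.89 +$719.05 interest = $36,219.94; pay $2,607.00 → $33,612.94
Week 7: $33,612.94 +$719.05 interest = $34,331.99; pay $2,607.00 → $31,724.99
Week 8: $31,724.99 +$719.05 interest = $32,444.04; pay $2,607.00 → $29,837.04
Week 9: $29,837.04 +$719.05 interest = $30,556.09; pay $2,607.00 → $27,949.09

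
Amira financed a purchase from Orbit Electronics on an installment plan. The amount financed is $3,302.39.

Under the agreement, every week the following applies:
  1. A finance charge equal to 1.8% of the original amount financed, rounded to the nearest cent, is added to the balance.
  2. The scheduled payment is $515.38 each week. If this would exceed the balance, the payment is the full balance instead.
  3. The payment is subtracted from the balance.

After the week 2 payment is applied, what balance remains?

$2,390.51

# | Opening | Interest | Payment | End bal
1 | $3,302.39 | $59.44 | $515.38 | $2,846.45
2 | $2,846.45 | $59.44 | $515.38 | $2,390.51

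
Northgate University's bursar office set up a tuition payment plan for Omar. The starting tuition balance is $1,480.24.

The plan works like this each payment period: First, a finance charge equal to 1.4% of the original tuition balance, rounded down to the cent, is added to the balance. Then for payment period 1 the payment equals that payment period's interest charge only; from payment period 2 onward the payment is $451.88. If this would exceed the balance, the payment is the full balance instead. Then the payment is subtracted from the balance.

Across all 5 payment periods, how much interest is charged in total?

# | Opening | Interest | Payment | End bal
1 | $1,480.24 | $20.72 | $20.72 | $1,480.24
2 | $1,480.24 | $20.72 | $451.88 | $1,049.08
3 | $1,049.08 | $20.72 | $451.88 | $617.92
4 | $617.92 | $20.72 | $451.88 | $186.76
5 | $186.76 | $20.72 | $207.48 | $0.00
Total interest: $20.72 + $20.72 + $20.72 + $20.72 + $20.72 = $103.60

$103.60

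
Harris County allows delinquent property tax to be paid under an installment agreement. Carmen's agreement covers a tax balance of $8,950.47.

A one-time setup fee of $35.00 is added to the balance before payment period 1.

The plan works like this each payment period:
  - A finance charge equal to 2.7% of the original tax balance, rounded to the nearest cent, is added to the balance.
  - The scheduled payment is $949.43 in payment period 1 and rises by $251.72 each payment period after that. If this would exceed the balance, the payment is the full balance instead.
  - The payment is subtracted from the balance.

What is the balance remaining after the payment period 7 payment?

# | Opening | Interest | Payment | End bal
1 | $8,985.47 | $241.66 | $949.43 | $8,277.70
2 | $8,277.70 | $241.66 | $1,201.15 | $7,318.21
3 | $7,318.21 | $241.66 | $1,452.87 | $6,107.00
4 | $6,107.00 | $241.66 | $1,704.59 | $4,644.07
5 | $4,644.07 | $241.66 | $1,956.31 | $2,929.42
6 | $2,929.42 | $241.66 | $2,208.03 | $963.05
7 | $963.05 | $241.66 | $1,204.71 | $0.00

$0.00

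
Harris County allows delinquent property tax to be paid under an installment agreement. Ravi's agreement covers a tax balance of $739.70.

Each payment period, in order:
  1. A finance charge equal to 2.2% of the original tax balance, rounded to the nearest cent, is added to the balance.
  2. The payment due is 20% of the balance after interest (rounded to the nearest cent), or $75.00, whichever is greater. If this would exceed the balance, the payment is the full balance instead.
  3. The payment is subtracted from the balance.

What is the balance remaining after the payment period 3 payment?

# | Opening | Interest | Payment | End bal
1 | $739.70 | $16.27 | $151.19 | $604.78
2 | $604.78 | $16.27 | $124.21 | $496.84
3 | $496.84 | $16.27 | $102.62 | $410.49

$410.49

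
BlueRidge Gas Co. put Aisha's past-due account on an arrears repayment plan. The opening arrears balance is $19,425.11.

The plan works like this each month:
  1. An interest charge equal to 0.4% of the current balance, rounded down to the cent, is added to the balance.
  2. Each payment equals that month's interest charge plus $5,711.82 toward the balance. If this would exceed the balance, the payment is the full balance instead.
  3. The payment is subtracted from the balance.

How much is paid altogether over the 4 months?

$19,598.81

# | Opening | Interest | Payment | End bal
1 | $19,425.11 | $77.70 | $5,789.52 | $13,713.29
2 | $13,713.29 | $54.85 | $5,766.67 | $8,001.47
3 | $8,001.47 | $32.00 | $5,743.82 | $2,289.65
4 | $2,289.65 | $9.15 | $2,298.80 | $0.00
Total paid: $19,598.81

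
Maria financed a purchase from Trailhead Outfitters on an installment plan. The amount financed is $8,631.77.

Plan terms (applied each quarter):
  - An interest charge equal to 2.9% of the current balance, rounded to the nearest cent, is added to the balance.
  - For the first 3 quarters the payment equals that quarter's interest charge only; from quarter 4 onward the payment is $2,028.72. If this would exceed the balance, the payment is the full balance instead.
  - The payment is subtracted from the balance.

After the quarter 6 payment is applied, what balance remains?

Quarter 1: opening $8,631.77; interest $250.32 → $8,882.09; payment $250.32; balance $8,631.77
Quarter 2: opening $8,631.77; interest $250.32 → $8,882.09; payment $250.32; balance $8,631.77
Quarter 3: opening $8,631.77; interest $250.32 → $8,882.09; payment $250.32; balance $8,631.77
Quarter 4: opening $8,631.77; interest $250.32 → $8,882.09; payment $2,028.72; balance $6,853.37
Quarter 5: opening $6,853.37; interest $198.75 → $7,052.12; payment $2,028.72; balance $5,023.40
Quarter 6: opening $5,023.40; interest $145.68 → $5,169.08; payment $2,028.72; balance $3,140.36

$3,140.36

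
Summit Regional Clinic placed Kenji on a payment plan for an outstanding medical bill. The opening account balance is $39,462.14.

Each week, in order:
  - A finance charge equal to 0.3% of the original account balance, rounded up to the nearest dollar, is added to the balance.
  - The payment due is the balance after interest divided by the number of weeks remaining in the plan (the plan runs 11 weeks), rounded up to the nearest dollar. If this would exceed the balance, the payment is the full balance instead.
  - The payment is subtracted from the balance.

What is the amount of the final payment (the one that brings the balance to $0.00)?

Week 1: $39,462.14 +$119.00 interest = $39,581.14; pay $3,599.00 → $35,982.14
Week 2: $35,982.14 +$119.00 interest = $36,101.14; pay $3,611.00 → $32,490.14
Week 3: $32,490.14 +$119.00 interest = $32,609.14; pay $3,624.00 → $28,985.14
Week 4: $28,985.14 +$119.00 interest = $29,104.14; pay $3,639.00 → $25,465.14
Week 5: $25,465.14 +$119.00 interest = $25,584.14; pay $3,655.00 → $21,929.14
Week 6: $21,929.14 +$119.00 interest = $22,048.14; pay $3,675.00 → $18,373.14
Week 7: $18,373.14 +$119.00 interest = $18,492.14; pay $3,699.00 → $14,793.14
Week 8: $14,793.14 +$119.00 interest = $14,912.14; pay $3,729.00 → $11,183.14
Week 9: $11,183.14 +$119.00 interest = $11,302.14; pay $3,768.00 → $7,534.14
Week 10: $7,534.14 +$119.00 interest = $7,653.14; pay $3,827.00 → $3,826.14
Week 11: $3,826.14 +$119.00 interest = $3,945.14; pay $3,945.14 → $0.00

$3,945.14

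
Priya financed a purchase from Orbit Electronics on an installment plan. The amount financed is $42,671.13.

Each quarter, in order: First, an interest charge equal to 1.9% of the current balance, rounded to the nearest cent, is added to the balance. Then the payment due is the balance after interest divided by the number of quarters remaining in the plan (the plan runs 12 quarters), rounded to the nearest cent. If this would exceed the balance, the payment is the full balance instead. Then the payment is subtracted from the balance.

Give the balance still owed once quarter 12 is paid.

$0.00

Quarter 1: $42,671.13 +$810.75 interest = $43,481.88; pay $3,623.49 → $39,858.39
Quarter 2: $39,858.39 +$757.31 interest = $40,615.70; pay $3,692.34 → $36,923.36
Quarter 3: $36,923.36 +$701.54 interest = $37,624.90; pay $3,762.49 → $33,862.41
Quarter 4: $33,862.41 +$643.39 interest = $34,505.80; pay $3,833.98 → $30,671.82
Quarter 5: $30,671.82 +$582.76 interest = $31,254.58; pay $3,906.82 → $27,347.76
Quarter 6: $27,347.76 +$519.61 interest = $27,867.37; pay $3,981.05 → $23,886.32
Quarter 7: $23,886.32 +$453.84 interest = $24,340.16; pay $4,056.69 → $20,283.47
Quarter 8: $20,283.47 +$385.39 interest = $20,668.86; pay $4,133.77 → $16,535.09
Quarter 9: $16,535.09 +$314.17 interest = $16,849.26; pay $4,212.32 → $12,636.94
Quarter 10: $12,636.94 +$240.10 interest = $12,877.04; pay $4,292.35 → $8,584.69
Quarter 11: $8,584.69 +$163.11 interest = $8,747.80; pay $4,373.90 → $4,373.90
Quarter 12: $4,373.90 +$83.10 interest = $4,457.00; pay $4,457.00 → $0.00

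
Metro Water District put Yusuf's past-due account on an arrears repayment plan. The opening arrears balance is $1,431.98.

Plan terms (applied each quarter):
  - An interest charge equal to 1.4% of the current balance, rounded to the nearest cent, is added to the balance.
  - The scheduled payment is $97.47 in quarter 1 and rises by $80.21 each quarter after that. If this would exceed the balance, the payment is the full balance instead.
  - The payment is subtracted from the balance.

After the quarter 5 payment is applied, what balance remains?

Quarter 1: $1,431.98 +$20.05 interest = $1,452.03; pay $97.47 → $1,354.56
Quarter 2: $1,354.56 +$18.96 interest = $1,373.52; pay $177.68 → $1,195.84
Quarter 3: $1,195.84 +$16.74 interest = $1,212.58; pay $257.89 → $954.69
Quarter 4: $954.69 +$13.37 interest = $968.06; pay $338.10 → $629.96
Quarter 5: $629.96 +$8.82 interest = $638.78; pay $418.31 → $220.47

$220.47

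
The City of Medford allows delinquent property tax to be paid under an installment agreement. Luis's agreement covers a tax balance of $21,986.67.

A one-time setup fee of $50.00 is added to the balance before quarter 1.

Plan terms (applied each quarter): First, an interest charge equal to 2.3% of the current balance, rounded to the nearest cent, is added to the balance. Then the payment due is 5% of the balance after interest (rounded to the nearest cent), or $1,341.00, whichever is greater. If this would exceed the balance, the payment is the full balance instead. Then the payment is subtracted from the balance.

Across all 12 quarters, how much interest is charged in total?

Quarter 1: opening $22,036.67; interest $506.84 → $22,543.51; payment $1,341.00; balance $21,202.51
Quarter 2: opening $21,202.51; interest $487.66 → $21,690.17; payment $1,341.00; balance $20,349.17
Quarter 3: opening $20,349.17; interest $468.03 → $20,817.20; payment $1,341.00; balance $19,476.20
Quarter 4: opening $19,476.20; interest $447.95 → $19,924.15; payment $1,341.00; balance $18,583.15
Quarter 5: opening $18,583.15; interest $427.41 → $19,010.56; payment $1,341.00; balance $17,669.56
Quarter 6: opening $17,669.56; interest $406.40 → $18,075.96; payment $1,341.00; balance $16,734.96
Quarter 7: opening $16,734.96; interest $384.90 → $17,119.86; payment $1,341.00; balance $15,778.86
Quarter 8: opening $15,778.86; interest $362.91 → $16,141.77; payment $1,341.00; balance $14,800.77
Quarter 9: opening $14,800.77; interest $340.42 → $15,141.19; payment $1,341.00; balance $13,800.19
Quarter 10: opening $13,800.19; interest $317.40 → $14,117.59; payment $1,341.00; balance $12,776.59
Quarter 11: opening $12,776.59; interest $293.86 → $13,070.45; payment $1,341.00; balance $11,729.45
Quarter 12: opening $11,729.45; interest $269.78 → $11,999.23; payment $1,341.00; balance $10,658.23
Total interest: $506.84 + $487.66 + $468.03 + $447.95 + $427.41 + $406.40 + $384.90 + $362.91 + $340.42 + $317.40 + $293.86 + $269.78 = $4,713.56

$4,713.56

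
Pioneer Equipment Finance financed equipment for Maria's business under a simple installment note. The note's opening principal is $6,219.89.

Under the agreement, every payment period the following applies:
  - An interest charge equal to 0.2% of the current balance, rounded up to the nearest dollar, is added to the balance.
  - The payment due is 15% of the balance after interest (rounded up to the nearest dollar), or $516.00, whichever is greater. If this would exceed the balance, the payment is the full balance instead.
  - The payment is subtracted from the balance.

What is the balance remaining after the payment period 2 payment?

Payment period 1: opening $6,219.89; interest $13.00 → $6,232.89; payment $935.00; balance $5,297.89
Payment period 2: opening $5,297.89; interest $11.00 → $5,308.89; payment $797.00; balance $4,511.89

$4,511.89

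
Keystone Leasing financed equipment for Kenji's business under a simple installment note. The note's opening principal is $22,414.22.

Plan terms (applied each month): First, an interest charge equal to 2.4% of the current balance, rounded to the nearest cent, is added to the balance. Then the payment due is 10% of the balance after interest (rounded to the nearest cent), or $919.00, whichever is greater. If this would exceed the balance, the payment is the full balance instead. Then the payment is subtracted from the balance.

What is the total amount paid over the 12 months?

$18,285.24

Month 1: opening $22,414.22; interest $537.94 → $22,952.16; payment $2,295.22; balance $20,656.94
Month 2: opening $20,656.94; interest $495.77 → $21,152.71; payment $2,115.27; balance $19,037.44
Month 3: opening $19,037.44; interest $456.90 → $19,494.34; payment $1,949.43; balance $17,544.91
Month 4: opening $17,544.91; interest $421.08 → $17,965.99; payment $1,796.60; balance $16,169.39
Month 5: opening $16,169.39; interest $388.07 → $16,557.46; payment $1,655.75; balance $14,901.71
Month 6: opening $14,901.71; interest $357.64 → $15,259.35; payment $1,525.94; balance $13,733.41
Month 7: opening $13,733.41; interest $329.60 → $14,063.01; payment $1,406.30; balance $12,656.71
Month 8: opening $12,656.71; interest $303.76 → $12,960.47; payment $1,296.05; balance $11,664.42
Month 9: opening $11,664.42; interest $279.95 → $11,944.37; payment $1,194.44; balance $10,749.93
Month 10: opening $10,749.93; interest $258.00 → $11,007.93; payment $1,100.79; balance $9,907.14
Month 11: opening $9,907.14; interest $237.77 → $10,144.91; payment $1,014.49; balance $9,130.42
Month 12: opening $9,130.42; interest $219.13 → $9,349.55; payment $934.96; balance $8,414.59
Total paid: $18,285.24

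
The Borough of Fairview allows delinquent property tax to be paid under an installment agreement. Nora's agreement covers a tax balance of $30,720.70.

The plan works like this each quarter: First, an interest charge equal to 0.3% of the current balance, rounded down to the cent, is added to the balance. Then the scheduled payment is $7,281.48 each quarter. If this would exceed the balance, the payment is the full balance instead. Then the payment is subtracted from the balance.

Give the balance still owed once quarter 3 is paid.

Quarter 1: opening $30,720.70; interest $92.16 → $30,812.86; payment $7,281.48; balance $23,531.38
Quarter 2: opening $23,531.38; interest $70.59 → $23,601.97; payment $7,281.48; balance $16,320.49
Quarter 3: opening $16,320.49; interest $48.96 → $16,369.45; payment $7,281.48; balance $9,087.97

$9,087.97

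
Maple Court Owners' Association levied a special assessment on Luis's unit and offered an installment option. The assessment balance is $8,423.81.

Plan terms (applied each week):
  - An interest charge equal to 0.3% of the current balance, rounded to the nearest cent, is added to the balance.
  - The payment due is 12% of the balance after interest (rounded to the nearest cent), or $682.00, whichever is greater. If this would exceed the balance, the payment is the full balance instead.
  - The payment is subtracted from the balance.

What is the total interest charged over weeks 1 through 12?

Week 1: $8,423.81 +$25.27 interest = $8,449.08; pay $1,013.89 → $7,435.19
Week 2: $7,435.19 +$22.31 interest = $7,457.50; pay $894.90 → $6,562.60
Week 3: $6,562.60 +$19.69 interest = $6,582.29; pay $789.87 → $5,792.42
Week 4: $5,792.42 +$17.38 interest = $5,809.80; pay $697.18 → $5,112.62
Week 5: $5,112.62 +$15.34 interest = $5,127.96; pay $682.00 → $4,445.96
Week 6: $4,445.96 +$13.34 interest = $4,459.30; pay $682.00 → $3,777.30
Week 7: $3,777.30 +$11.33 interest = $3,788.63; pay $682.00 → $3,106.63
Week 8: $3,106.63 +$9.32 interest = $3,115.95; pay $682.00 → $2,433.95
Week 9: $2,433.95 +$7.30 interest = $2,441.25; pay $682.00 → $1,759.25
Week 10: $1,759.25 +$5.28 interest = $1,764.53; pay $682.00 → $1,082.53
Week 11: $1,082.53 +$3.25 interest = $1,085.78; pay $682.00 → $403.78
Week 12: $403.78 +$1.21 interest = $404.99; pay $404.99 → $0.00
Total interest: $25.27 + $22.31 + $19.69 + $17.38 + $15.34 + $13.34 + $11.33 + $9.32 + $7.30 + $5.28 + $3.25 + $1.21 = $151.02

$151.02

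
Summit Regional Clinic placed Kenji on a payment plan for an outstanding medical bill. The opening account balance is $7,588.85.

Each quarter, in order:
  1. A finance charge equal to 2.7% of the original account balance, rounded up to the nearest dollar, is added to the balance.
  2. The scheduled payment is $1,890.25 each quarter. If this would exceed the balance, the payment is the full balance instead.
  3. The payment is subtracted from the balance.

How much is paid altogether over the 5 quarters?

Quarter 1: $7,588.85 +$205.00 interest = $7,793.85; pay $1,890.25 → $5,903.60
Quarter 2: $5,903.60 +$205.00 interest = $6,108.60; pay $1,890.25 → $4,218.35
Quarter 3: $4,218.35 +$205.00 interest = $4,423.35; pay $1,890.25 → $2,533.10
Quarter 4: $2,533.10 +$205.00 interest = $2,738.10; pay $1,890.25 → $847.85
Quarter 5: $847.85 +$205.00 interest = $1,052.85; pay $1,052.85 → $0.00
Total paid: $8,613.85

$8,613.85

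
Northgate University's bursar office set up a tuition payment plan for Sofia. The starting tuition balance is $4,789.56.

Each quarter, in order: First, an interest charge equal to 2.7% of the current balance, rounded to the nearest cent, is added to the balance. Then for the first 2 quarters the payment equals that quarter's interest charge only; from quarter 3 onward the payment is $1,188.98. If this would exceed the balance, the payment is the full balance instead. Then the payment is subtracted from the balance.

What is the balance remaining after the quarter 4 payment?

$2,641.63

Quarter 1: $4,789.56 +$129.32 interest = $4,918.88; pay $129.32 → $4,789.56
Quarter 2: $4,789.56 +$129.32 interest = $4,918.88; pay $129.32 → $4,789.56
Quarter 3: $4,789.56 +$129.32 interest = $4,918.88; pay $1,188.98 → $3,729.90
Quarter 4: $3,729.90 +$100.71 interest = $3,830.61; pay $1,188.98 → $2,641.63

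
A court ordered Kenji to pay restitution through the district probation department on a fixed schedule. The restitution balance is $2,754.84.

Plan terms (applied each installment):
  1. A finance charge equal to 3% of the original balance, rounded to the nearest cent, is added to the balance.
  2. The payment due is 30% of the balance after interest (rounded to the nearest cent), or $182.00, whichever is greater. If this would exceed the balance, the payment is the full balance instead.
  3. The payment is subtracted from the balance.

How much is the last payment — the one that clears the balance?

$179.51

Installment 1: opening $2,754.84; interest $82.65 → $2,837.49; payment $851.25; balance $1,986.24
Installment 2: opening $1,986.24; interest $82.65 → $2,068.89; payment $620.67; balance $1,448.22
Installment 3: opening $1,448.22; interest $82.65 → $1,530.87; payment $459.26; balance $1,071.61
Installment 4: opening $1,071.61; interest $82.65 → $1,154.26; payment $346.28; balance $807.98
Installment 5: opening $807.98; interest $82.65 → $890.63; payment $267.19; balance $623.44
Installment 6: opening $623.44; interest $82.65 → $706.09; payment $211.83; balance $494.26
Installment 7: opening $494.26; interest $82.65 → $576.91; payment $182.00; balance $394.91
Installment 8: opening $394.91; interest $82.65 → $477.56; payment $182.00; balance $295.56
Installment 9: opening $295.56; interest $82.65 → $378.21; payment $182.00; balance $196.21
Installment 10: opening $196.21; interest $82.65 → $278.86; payment $182.00; balance $96.86
Installment 11: opening $96.86; interest $82.65 → $179.51; payment $179.51; balance $0.00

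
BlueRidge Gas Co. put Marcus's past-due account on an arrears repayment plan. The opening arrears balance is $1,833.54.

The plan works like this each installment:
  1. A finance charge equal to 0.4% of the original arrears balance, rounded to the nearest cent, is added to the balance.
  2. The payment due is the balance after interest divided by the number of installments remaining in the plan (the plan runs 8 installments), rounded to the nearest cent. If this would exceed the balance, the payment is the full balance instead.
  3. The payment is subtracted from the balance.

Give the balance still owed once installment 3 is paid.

Installment 1: opening $1,833.54; interest $7.33 → $1,840.87; payment $230.11; balance $1,610.76
Installment 2: opening $1,610.76; interest $7.33 → $1,618.09; payment $231.16; balance $1,386.93
Installment 3: opening $1,386.93; interest $7.33 → $1,394.26; payment $232.38; balance $1,161.88

$1,161.88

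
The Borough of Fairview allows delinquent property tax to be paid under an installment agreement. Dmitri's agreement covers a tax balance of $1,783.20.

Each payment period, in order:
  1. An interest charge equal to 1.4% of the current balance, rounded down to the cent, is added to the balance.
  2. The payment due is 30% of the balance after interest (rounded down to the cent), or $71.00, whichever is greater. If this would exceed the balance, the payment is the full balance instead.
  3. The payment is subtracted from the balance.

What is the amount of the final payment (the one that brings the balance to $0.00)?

$22.05

Payment period 1: opening $1,783.20; interest $24.96 → $1,808.16; payment $542.44; balance $1,265.72
Payment period 2: opening $1,265.72; interest $17.72 → $1,283.44; payment $385.03; balance $898.41
Payment period 3: opening $898.41; interest $12.57 → $910.98; payment $273.29; balance $637.69
Payment period 4: opening $637.69; interest $8.92 → $646.61; payment $193.98; balance $452.63
Payment period 5: opening $452.63; interest $6.33 → $458.96; payment $137.68; balance $321.28
Payment period 6: opening $321.28; interest $4.49 → $325.77; payment $97.73; balance $228.04
Payment period 7: opening $228.04; interest $3.19 → $231.23; payment $71.00; balance $160.23
Payment period 8: opening $160.23; interest $2.24 → $162.47; payment $71.00; balance $91.47
Payment period 9: opening $91.47; interest $1.28 → $92.75; payment $71.00; balance $21.75
Payment period 10: opening $21.75; interest $0.30 → $22.05; payment $22.05; balance $0.00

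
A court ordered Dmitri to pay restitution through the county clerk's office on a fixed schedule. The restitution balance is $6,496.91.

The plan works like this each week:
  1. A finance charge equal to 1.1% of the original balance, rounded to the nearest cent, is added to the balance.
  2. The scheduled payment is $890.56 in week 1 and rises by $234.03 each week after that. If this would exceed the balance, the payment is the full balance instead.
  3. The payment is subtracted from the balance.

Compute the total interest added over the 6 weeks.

$428.82

# | Opening | Interest | Payment | End bal
1 | $6,496.91 | $71.47 | $890.56 | $5,677.82
2 | $5,677.82 | $71.47 | $1,124.59 | $4,624.70
3 | $4,624.70 | $71.47 | $1,358.62 | $3,337.55
4 | $3,337.55 | $71.47 | $1,592.65 | $1,816.37
5 | $1,816.37 | $71.47 | $1,826.68 | $61.16
6 | $61.16 | $71.47 | $132.63 | $0.00
Total interest: $71.47 + $71.47 + $71.47 + $71.47 + $71.47 + $71.47 = $428.82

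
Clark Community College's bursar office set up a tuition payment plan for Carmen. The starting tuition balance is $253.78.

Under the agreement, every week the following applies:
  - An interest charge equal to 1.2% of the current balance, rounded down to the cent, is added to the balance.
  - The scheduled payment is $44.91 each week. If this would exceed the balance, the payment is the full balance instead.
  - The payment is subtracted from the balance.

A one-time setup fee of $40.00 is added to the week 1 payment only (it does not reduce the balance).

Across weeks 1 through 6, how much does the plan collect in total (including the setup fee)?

$304.36

# | Opening | Interest | Payment | Fee | End bal
1 | $253.78 | $3.04 | $44.91 | $40.00 | $211.91
2 | $211.91 | $2.54 | $44.91 | — | $169.54
3 | $169.54 | $2.03 | $44.91 | — | $126.66
4 | $126.66 | $1.51 | $44.91 | — | $83.26
5 | $83.26 | $0.99 | $44.91 | — | $39.34
6 | $39.34 | $0.47 | $39.81 | — | $0.00
Total paid: $304.36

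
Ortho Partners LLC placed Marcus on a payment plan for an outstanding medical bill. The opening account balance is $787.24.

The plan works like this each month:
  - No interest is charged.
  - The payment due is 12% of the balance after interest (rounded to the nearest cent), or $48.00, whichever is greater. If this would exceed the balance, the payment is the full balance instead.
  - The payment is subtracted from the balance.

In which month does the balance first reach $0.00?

Month 1: opening $787.24; payment $94.47; balance $692.77
Month 2: opening $692.77; payment $83.13; balance $609.64
Month 3: opening $609.64; payment $73.16; balance $536.48
Month 4: opening $536.48; payment $64.38; balance $472.10
Month 5: opening $472.10; payment $56.65; balance $415.45
Month 6: opening $415.45; payment $49.85; balance $365.60
Month 7: opening $365.60; payment $48.00; balance $317.60
Month 8: opening $317.60; payment $48.00; balance $269.60
Month 9: opening $269.60; payment $48.00; balance $221.60
Month 10: opening $221.60; payment $48.00; balance $173.60
Month 11: opening $173.60; payment $48.00; balance $125.60
Month 12: opening $125.60; payment $48.00; balance $77.60
Month 13: opening $77.60; payment $48.00; balance $29.60
Month 14: opening $29.60; payment $29.60; balance $0.00
Balance reaches $0.00 in month 14.

14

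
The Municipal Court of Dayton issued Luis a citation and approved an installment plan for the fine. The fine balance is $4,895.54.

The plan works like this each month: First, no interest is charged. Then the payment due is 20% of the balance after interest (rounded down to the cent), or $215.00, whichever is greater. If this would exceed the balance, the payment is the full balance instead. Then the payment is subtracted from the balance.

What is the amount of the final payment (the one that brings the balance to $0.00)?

Month 1: $4,895.54 − $979.10 → $3,916.44
Month 2: $3,916.44 − $783.28 → $3,133.16
Month 3: $3,133.16 − $626.63 → $2,506.53
Month 4: $2,506.53 − $501.30 → $2,005.23
Month 5: $2,005.23 − $401.04 → $1,604.19
Month 6: $1,604.19 − $320.83 → $1,283.36
Month 7: $1,283.36 − $256.67 → $1,026.69
Month 8: $1,026.69 − $215.00 → $811.69
Month 9: $811.69 − $215.00 → $596.69
Month 10: $596.69 − $215.00 → $381.69
Month 11: $381.69 − $215.00 → $166.69
Month 12: $166.69 − $166.69 → $0.00

$166.69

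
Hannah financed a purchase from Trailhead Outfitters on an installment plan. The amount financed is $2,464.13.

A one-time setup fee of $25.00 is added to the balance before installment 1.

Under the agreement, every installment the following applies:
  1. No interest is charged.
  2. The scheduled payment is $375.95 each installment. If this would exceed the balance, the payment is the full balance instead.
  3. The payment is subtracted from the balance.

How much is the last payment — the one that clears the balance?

$233.43

# | Opening | Payment | End bal
1 | $2,489.13 | $375.95 | $2,113.18
2 | $2,113.18 | $375.95 | $1,737.23
3 | $1,737.23 | $375.95 | $1,361.28
4 | $1,361.28 | $375.95 | $985.33
5 | $985.33 | $375.95 | $609.38
6 | $609.38 | $375.95 | $233.43
7 | $233.43 | $233.43 | $0.00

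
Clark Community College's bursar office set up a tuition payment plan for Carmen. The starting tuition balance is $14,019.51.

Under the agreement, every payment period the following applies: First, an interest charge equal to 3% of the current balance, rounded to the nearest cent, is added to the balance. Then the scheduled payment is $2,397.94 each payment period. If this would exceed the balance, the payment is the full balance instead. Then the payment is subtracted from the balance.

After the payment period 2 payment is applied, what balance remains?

Payment period 1: $14,019.51 +$420.59 interest = $14,440.10; pay $2,397.94 → $12,042.16
Payment period 2: $12,042.16 +$361.26 interest = $12,403.42; pay $2,397.94 → $10,005.48

$10,005.48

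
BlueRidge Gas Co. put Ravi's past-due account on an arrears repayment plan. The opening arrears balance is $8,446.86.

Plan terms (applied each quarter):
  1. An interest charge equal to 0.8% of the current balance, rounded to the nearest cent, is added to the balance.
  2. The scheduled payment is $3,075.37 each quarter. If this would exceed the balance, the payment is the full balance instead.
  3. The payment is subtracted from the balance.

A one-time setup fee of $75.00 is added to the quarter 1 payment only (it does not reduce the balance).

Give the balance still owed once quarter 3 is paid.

Quarter 1: $8,446.86 +$67.57 interest = $8,514.43; pay $3,075.37 (+ $75.00 fee) → $5,439.06
Quarter 2: $5,439.06 +$43.51 interest = $5,482.57; pay $3,075.37 → $2,407.20
Quarter 3: $2,407.20 +$19.26 interest = $2,426.46; pay $2,426.46 → $0.00

$0.00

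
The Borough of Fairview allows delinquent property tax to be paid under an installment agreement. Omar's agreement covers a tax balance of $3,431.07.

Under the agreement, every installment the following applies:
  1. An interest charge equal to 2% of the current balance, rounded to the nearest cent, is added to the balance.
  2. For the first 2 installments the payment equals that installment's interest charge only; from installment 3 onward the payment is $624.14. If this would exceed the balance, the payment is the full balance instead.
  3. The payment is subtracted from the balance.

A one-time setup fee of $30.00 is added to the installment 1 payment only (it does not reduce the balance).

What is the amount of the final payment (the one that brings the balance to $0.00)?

# | Opening | Interest | Payment | Fee | End bal
1 | $3,431.07 | $68.62 | $68.62 | $30.00 | $3,431.07
2 | $3,431.07 | $68.62 | $68.62 | — | $3,431.07
3 | $3,431.07 | $68.62 | $624.14 | — | $2,875.55
4 | $2,875.55 | $57.51 | $624.14 | — | $2,308.92
5 | $2,308.92 | $46.18 | $624.14 | — | $1,730.96
6 | $1,730.96 | $34.62 | $624.14 | — | $1,141.44
7 | $1,141.44 | $22.83 | $624.14 | — | $540.13
8 | $540.13 | $10.80 | $550.93 | — | $0.00

$550.93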